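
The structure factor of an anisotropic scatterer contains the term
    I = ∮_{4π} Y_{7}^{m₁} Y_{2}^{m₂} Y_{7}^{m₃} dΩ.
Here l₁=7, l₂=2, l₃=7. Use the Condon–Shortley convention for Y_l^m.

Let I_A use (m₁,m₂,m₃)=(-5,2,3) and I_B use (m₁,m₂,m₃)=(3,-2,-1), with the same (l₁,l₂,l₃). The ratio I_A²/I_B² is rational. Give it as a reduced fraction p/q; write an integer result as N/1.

44/75

Shared (l₁,l₂,l₃)=(7,2,7): N and (l;000)² cancel in I_A²/I_B².
A: Δ = 2!·12!·2!/17! = 1/185640; Racah Σ t=2..2: t=2:+1/29030400 = 1/29030400; ⇒ 3j(7 2 7; -5 2 3)² = 99/7735, sgn +1
B: Δ = 2!·12!·2!/17! = 1/185640; Racah Σ t=0..0: t=0:+1/3870720 = 1/3870720; ⇒ 3j(7 2 7; 3 -2 -1)² = 135/6188, sgn +1
I_A²/I_B² = (99/7735)/(135/6188) = 44/75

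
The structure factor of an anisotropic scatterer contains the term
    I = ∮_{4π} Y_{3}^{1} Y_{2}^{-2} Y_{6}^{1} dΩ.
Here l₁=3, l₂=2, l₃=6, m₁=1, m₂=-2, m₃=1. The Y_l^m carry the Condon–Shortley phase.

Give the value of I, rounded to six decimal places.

0.000000

triangle: need 1≤l₃≤5, have 6; I=0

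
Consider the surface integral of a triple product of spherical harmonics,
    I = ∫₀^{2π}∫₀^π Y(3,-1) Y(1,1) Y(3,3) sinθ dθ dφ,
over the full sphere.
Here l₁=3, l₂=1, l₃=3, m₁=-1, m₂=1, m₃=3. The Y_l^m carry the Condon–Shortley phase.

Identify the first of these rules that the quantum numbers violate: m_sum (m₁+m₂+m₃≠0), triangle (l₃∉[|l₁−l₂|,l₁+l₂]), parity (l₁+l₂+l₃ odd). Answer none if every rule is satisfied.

m_sum

azimuthal sum: -1 + 1 + 3 = 3  ✗
2 ≤ 3 ≤ 4 (triangle on l)
L = 3 + 1 + 3 = 7 (odd)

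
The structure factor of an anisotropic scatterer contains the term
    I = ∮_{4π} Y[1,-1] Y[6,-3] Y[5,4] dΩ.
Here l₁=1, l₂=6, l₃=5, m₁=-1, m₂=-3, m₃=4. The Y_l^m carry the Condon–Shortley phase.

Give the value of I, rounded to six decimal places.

Rules hold: Σm=0, L=12 even, 5≤5≤7.
N = 3·13·11 = 429
Δ = 2!·0!·10!/13! = 1/858
Racah Σ t=1..1: t=1:−1/14400 = -1/14400
⇒ 3j(1 6 5; 0 0 0)² = 6/143, sgn +1
Racah Σ t=2..2: t=2:+1/725760 = 1/725760
⇒ 3j(1 6 5; -1 -3 4)² = 1/286, sgn -1
4πI² = N·(3j₀)²·(3jₘ)² = 9/143
I = -1·√(0.0629371/4π) = -0.07076985

-0.070770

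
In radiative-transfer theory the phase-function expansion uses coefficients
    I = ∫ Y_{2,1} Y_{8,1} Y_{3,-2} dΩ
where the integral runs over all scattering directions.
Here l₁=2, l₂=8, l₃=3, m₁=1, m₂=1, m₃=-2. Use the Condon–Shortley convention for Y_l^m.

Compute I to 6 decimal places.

l₃=3 ∉ [6,10] — triangle fails ⇒ I = 0

0.000000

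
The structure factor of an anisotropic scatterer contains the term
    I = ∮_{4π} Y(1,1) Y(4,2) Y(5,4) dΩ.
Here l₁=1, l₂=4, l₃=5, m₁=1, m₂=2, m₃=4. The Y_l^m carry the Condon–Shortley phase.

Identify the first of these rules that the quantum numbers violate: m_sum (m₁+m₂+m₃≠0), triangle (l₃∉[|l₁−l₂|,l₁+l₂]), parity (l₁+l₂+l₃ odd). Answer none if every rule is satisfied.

m_sum

m₁+m₂+m₃ = 1 + 2 + 4 = 7  ✗
triangle: |1−4|=3 ≤ l₃=5 ≤ 1+4=5
parity: l₁+l₂+l₃ = 10 is even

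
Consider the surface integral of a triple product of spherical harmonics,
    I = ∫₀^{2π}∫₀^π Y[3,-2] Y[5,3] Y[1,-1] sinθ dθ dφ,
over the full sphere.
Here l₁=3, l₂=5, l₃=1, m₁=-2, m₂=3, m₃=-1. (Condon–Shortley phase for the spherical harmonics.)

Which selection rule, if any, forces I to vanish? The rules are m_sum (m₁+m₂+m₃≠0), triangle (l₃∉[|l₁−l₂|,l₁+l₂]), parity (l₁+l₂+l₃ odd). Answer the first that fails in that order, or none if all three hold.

azimuthal sum: -2 + 3 − 1 = 0  ✓
2 ≤ 1 ≤ 8 (triangle on l)  ✗
L = 3 + 5 + 1 = 9 (odd)

triangle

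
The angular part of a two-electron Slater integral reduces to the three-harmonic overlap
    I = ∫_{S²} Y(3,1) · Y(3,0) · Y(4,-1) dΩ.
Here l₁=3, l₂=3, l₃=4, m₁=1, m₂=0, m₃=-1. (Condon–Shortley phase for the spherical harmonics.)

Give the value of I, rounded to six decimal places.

Rules hold: Σm=0, L=10 even, 0≤4≤6.
N = 7·7·9 = 441
Δ = 2!·4!·4!/11! = 1/34650
Racah Σ t=0..2: t=0:+1/72 t=1:−1/16 t=2:+1/72 = -5/144
⇒ 3j(3 3 4; 0 0 0)² = 2/77, sgn -1
Racah Σ t=0..2: t=0:+1/48 t=1:−1/24 t=2:+1/288 = -5/288
⇒ 3j(3 3 4; 1 0 -1)² = 5/462, sgn +1
4πI² = N·(3j₀)²·(3jₘ)² = 15/121
I = -1·√(0.123967/4π) = -0.09932258

-0.099323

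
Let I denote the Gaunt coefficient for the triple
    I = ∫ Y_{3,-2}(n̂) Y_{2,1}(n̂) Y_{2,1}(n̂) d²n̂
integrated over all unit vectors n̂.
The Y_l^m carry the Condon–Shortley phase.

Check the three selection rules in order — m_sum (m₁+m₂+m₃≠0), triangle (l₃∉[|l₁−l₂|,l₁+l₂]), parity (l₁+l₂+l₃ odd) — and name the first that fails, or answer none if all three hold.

parity

azimuthal sum: -2 + 1 + 1 = 0  ✓
1 ≤ 2 ≤ 5 (triangle on l)  ✓
L = 3 + 2 + 2 = 7 (odd)  ✗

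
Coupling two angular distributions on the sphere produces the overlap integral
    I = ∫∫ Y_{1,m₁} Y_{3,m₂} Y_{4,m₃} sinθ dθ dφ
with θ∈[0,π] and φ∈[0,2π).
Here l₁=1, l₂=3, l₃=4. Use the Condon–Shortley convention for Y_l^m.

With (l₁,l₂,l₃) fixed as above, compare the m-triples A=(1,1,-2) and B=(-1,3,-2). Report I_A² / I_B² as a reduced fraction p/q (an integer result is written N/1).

l's match ⇒ only the (l;m) 3-j factors differ between A and B.
A: triangle coeff Δ(1,3,4) = 1/252; Σ_t [0,0]: t=0:+1/96 = 1/96; (3j)²=5/84 [(1 3 4; 1 1 -2)], sign=+1
B: triangle coeff Δ(1,3,4) = 1/252; Σ_t [0,0]: t=0:+1/1440 = 1/1440; (3j)²=1/252 [(1 3 4; -1 3 -2)], sign=+1
I_A²/I_B² = (5/84)/(1/252) = 15/1

15/1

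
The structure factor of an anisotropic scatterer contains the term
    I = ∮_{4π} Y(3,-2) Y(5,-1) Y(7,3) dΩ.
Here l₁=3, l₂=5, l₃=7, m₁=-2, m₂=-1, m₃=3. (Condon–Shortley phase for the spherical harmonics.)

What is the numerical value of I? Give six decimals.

0.000000

l₁+l₂+l₃=15 is odd: 3j(l;000)=0 ⇒ I=0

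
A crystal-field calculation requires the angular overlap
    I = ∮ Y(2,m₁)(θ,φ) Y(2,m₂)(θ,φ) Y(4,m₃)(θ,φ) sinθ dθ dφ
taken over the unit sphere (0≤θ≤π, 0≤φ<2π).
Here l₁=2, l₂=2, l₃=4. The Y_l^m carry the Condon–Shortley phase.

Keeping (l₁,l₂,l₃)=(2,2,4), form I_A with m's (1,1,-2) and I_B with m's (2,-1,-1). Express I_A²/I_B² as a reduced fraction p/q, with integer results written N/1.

Same 2,2,4: normalisation and zero-m 3j drop out of the ratio.
A: Δ: 0! 4! 4! / 9! → 1/630; sum: t=0:+1/36 = 1/36; 3j²(2 2 4; 1 1 -2) = Δ·Π!·Σ² = 4/63  (sign +1)
B: Δ: 0! 4! 4! / 9! → 1/630; sum: t=0:+1/144 = 1/144; 3j²(2 2 4; 2 -1 -1) = Δ·Π!·Σ² = 1/126  (sign -1)
I_A²/I_B² = (4/63)/(1/126) = 8/1

8/1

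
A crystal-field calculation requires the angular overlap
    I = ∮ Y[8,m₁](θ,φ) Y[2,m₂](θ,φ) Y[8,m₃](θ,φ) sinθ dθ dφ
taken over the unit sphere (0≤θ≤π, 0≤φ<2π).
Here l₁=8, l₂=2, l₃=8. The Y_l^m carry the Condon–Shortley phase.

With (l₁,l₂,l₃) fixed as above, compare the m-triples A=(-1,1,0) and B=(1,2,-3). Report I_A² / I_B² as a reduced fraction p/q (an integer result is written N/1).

l's match ⇒ only the (l;m) 3-j factors differ between A and B.
A: triangle coeff Δ(8,2,8) = 1/348840; Σ_t [1,2]: t=1:−1/58060800 t=2:+1/50803200 = 1/406425600; (3j)²=1/3230 [(8 2 8; -1 1 0)], sign=+1
B: triangle coeff Δ(8,2,8) = 1/348840; Σ_t [2,2]: t=2:+1/174182400 = 1/174182400; (3j)²=77/3876 [(8 2 8; 1 2 -3)], sign=-1
I_A²/I_B² = (1/3230)/(77/3876) = 6/385

6/385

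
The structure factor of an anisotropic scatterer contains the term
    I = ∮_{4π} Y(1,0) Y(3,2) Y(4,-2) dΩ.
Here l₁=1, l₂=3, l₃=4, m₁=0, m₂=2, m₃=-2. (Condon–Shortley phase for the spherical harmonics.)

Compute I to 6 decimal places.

0.213244

m-sum 0 ✓  L=8 even ✓  2≤4≤4 ✓
Π(2lᵢ+1) = 3×7×9 = 189
triangle coeff Δ(1,3,4) = 1/252
Σ_t [0,0]: t=0:+1/36 = 1/36
(3j)²=4/63 [(1 3 4; 0 0 0)], sign=+1
Σ_t [0,0]: t=0:+1/120 = 1/120
(3j)²=1/21 [(1 3 4; 0 2 -2)], sign=+1
⇒ 4πI² = 4/7
I = (+1)√(4/7/(4π)) = 0.21324362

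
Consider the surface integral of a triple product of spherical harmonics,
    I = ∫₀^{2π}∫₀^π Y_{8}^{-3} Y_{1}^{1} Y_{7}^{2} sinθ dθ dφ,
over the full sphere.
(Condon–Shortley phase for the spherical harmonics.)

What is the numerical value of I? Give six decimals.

Checks pass: Σm=0; 16 even; l₃=7∈[7,9].
(2·8+1)(2·1+1)(2·7+1) = 765
Δ: 2! 14! 0! / 17! → 1/2040
sum: t=1:−1/25401600 = -1/25401600
3j²(8 1 7; 0 0 0) = Δ·Π!·Σ² = 8/255  (sign +1)
sum: t=2:+1/87091200 = 1/87091200
3j²(8 1 7; -3 1 2) = Δ·Π!·Σ² = 11/408  (sign -1)
combine: 4πI² = 765·8/255·11/408 = 11/17
take √, sign -1: I = -0.22691696

-0.226917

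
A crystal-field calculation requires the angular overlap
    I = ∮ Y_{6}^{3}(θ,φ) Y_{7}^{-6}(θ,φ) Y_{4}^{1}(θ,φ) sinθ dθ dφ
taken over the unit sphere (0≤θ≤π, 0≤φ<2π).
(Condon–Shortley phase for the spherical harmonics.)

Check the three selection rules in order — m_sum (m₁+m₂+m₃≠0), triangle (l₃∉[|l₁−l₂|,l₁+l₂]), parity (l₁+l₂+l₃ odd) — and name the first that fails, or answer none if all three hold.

m_sum

m₁+m₂+m₃ = 3 − 6 + 1 = -2  ✗
triangle: |6−7|=1 ≤ l₃=4 ≤ 6+7=13
parity: l₁+l₂+l₃ = 17 is odd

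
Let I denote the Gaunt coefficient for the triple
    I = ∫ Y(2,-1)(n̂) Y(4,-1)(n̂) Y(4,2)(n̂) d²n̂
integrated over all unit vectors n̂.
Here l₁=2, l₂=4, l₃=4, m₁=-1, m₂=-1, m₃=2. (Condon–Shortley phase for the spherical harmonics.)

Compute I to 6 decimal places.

0.127700

Checks pass: Σm=0; 10 even; l₃=4∈[2,6].
(2·2+1)(2·4+1)(2·4+1) = 405
Δ: 2! 2! 6! / 11! → 1/13860
sum: t=0:+1/192 t=1:−1/36 t=2:+1/192 = -5/288
3j²(2 4 4; 0 0 0) = Δ·Π!·Σ² = 20/693  (sign -1)
sum: t=1:−1/96 t=2:+1/240 = -1/160
3j²(2 4 4; -1 -1 2) = Δ·Π!·Σ² = 27/1540  (sign -1)
combine: 4πI² = 405·20/693·27/1540 = 1215/5929
take √, sign +1: I = 0.12770047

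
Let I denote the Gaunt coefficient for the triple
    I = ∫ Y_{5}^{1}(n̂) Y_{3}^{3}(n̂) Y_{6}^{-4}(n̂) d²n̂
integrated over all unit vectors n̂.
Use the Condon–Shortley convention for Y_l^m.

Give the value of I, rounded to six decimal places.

-0.190675

Checks pass: Σm=0; 14 even; l₃=6∈[2,8].
(2·5+1)(2·3+1)(2·6+1) = 1001
Δ: 2! 8! 4! / 15! → 1/675675
sum: t=0:+1/8640 t=1:−1/2304 t=2:+1/8640 = -7/34560
3j²(5 3 6; 0 0 0) = Δ·Π!·Σ² = 7/429  (sign -1)
sum: t=2:+1/69120 = 1/69120
3j²(5 3 6; 1 3 -4) = Δ·Π!·Σ² = 4/143  (sign +1)
combine: 4πI² = 1001·7/429·4/143 = 196/429
take √, sign -1: I = -0.19067531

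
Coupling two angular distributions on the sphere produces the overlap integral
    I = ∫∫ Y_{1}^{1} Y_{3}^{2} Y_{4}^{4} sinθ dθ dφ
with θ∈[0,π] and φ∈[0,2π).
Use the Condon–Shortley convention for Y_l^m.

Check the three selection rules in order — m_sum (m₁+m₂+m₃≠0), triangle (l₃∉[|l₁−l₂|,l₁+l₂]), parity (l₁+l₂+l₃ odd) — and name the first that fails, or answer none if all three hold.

m_sum

azimuthal sum: 1 + 2 + 4 = 7  ✗
2 ≤ 4 ≤ 4 (triangle on l)
L = 1 + 3 + 4 = 8 (even)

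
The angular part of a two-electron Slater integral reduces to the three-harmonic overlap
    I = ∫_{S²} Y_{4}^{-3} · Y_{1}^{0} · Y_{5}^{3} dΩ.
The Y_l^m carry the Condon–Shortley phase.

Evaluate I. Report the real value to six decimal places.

Checks pass: Σm=0; 10 even; l₃=5∈[3,5].
(2·4+1)(2·1+1)(2·5+1) = 297
Δ: 0! 8! 2! / 11! → 1/495
sum: t=0:+1/576 = 1/576
3j²(4 1 5; 0 0 0) = Δ·Π!·Σ² = 5/99  (sign -1)
sum: t=0:+1/5040 = 1/5040
3j²(4 1 5; -3 0 3) = Δ·Π!·Σ² = 16/495  (sign +1)
combine: 4πI² = 297·5/99·16/495 = 16/33
take √, sign -1: I = -0.19642560

-0.196426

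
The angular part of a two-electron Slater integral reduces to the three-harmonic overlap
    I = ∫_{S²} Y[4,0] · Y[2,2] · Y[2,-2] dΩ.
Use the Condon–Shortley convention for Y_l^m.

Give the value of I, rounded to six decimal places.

0.040299

Rules hold: Σm=0, L=8 even, 2≤2≤6.
N = 9·5·5 = 225
Δ = 4!·4!·0!/9! = 1/630
Racah Σ t=2..2: t=2:+1/16 = 1/16
⇒ 3j(4 2 2; 0 0 0)² = 2/35, sgn +1
Racah Σ t=4..4: t=4:+1/576 = 1/576
⇒ 3j(4 2 2; 0 2 -2)² = 1/630, sgn +1
4πI² = N·(3j₀)²·(3jₘ)² = 1/49
I = +1·√(0.0204082/4π) = 0.04029926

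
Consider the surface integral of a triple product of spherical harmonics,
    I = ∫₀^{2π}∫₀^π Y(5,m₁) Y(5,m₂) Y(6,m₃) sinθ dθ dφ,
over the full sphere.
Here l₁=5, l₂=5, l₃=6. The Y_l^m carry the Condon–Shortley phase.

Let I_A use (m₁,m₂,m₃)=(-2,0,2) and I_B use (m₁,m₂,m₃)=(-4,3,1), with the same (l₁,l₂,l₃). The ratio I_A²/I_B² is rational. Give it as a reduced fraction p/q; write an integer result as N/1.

200/2541

Shared (l₁,l₂,l₃)=(5,5,6): N and (l;000)² cancel in I_A²/I_B².
A: Δ = 4!·6!·6!/17! = 1/28588560; Racah Σ t=1..4: t=1:−1/207360 t=2:+1/17280 t=3:−1/13824 t=4:+1/103680 = -1/103680; ⇒ 3j(5 5 6; -2 0 2)² = 10/7293, sgn -1
B: Δ = 4!·6!·6!/17! = 1/28588560; Racah Σ t=3..4: t=3:−1/518400 t=4:+1/138240 = 11/2073600; ⇒ 3j(5 5 6; -4 3 1)² = 77/4420, sgn -1
I_A²/I_B² = (10/7293)/(77/4420) = 200/2541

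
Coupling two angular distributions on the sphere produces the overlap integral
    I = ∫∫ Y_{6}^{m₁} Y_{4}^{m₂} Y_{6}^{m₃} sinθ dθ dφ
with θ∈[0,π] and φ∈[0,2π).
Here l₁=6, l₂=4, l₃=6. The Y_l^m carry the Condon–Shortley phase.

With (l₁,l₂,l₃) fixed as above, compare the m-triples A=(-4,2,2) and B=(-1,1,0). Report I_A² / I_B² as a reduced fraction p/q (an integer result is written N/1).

Same 6,4,6: normalisation and zero-m 3j drop out of the ratio.
A: Δ: 4! 8! 4! / 17! → 1/15315300; sum: t=2:+1/3870720 t=3:−1/181440 t=4:+1/138240 = 23/11612160; 3j²(6 4 6; -4 2 2) = Δ·Π!·Σ² = 529/204204  (sign +1)
B: Δ: 4! 8! 4! / 17! → 1/15315300; sum: t=1:−1/207360 t=2:+1/17280 t=3:−1/13824 t=4:+1/103680 = -1/103680; 3j²(6 4 6; -1 1 0) = Δ·Π!·Σ² = 10/7293  (sign -1)
I_A²/I_B² = (529/204204)/(10/7293) = 529/280

529/280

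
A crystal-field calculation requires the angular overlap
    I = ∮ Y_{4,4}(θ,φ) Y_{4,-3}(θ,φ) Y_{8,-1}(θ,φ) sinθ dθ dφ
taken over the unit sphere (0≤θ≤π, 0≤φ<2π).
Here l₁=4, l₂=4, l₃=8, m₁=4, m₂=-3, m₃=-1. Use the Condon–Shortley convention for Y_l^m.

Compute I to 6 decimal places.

Rules hold: Σm=0, L=16 even, 0≤8≤8.
N = 9·9·17 = 1377
Δ = 0!·8!·8!/17! = 1/218790
Racah Σ t=0..0: t=0:+1/331776 = 1/331776
⇒ 3j(4 4 8; 0 0 0)² = 490/21879, sgn +1
Racah Σ t=0..0: t=0:+1/203212800 = 1/203212800
⇒ 3j(4 4 8; 4 -3 -1)² = 1/24310, sgn -1
4πI² = N·(3j₀)²·(3jₘ)² = 441/347633
I = -1·√(0.00126858/4π) = -0.01004740

-0.010047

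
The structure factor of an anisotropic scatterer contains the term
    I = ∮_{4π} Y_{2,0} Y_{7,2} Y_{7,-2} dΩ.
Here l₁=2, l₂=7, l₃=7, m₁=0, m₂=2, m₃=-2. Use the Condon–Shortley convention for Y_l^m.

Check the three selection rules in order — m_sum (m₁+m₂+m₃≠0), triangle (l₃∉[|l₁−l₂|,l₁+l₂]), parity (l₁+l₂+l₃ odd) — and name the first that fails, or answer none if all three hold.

azimuthal sum: 0 + 2 − 2 = 0  ✓
5 ≤ 7 ≤ 9 (triangle on l)  ✓
L = 2 + 7 + 7 = 16 (even)  ✓

none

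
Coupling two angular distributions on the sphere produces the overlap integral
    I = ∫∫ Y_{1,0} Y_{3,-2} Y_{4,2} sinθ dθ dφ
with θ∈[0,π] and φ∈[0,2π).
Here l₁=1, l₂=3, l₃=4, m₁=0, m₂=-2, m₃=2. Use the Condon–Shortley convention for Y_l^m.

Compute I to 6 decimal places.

m-sum 0 ✓  L=8 even ✓  2≤4≤4 ✓
Π(2lᵢ+1) = 3×7×9 = 189
triangle coeff Δ(1,3,4) = 1/252
Σ_t [0,0]: t=0:+1/36 = 1/36
(3j)²=4/63 [(1 3 4; 0 0 0)], sign=+1
Σ_t [0,0]: t=0:+1/120 = 1/120
(3j)²=1/21 [(1 3 4; 0 -2 2)], sign=+1
⇒ 4πI² = 4/7
I = (+1)√(4/7/(4π)) = 0.21324362

0.213244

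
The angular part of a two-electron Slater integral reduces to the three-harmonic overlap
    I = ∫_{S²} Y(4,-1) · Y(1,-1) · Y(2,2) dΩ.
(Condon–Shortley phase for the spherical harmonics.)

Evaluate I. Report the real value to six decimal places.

|4−1|≤2≤4+1 violated ⇒ I = 0

0.000000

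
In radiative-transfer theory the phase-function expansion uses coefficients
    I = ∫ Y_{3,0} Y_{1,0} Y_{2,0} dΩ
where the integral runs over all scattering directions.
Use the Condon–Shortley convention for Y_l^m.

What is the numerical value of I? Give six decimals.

0.247767

Rules hold: Σm=0, L=6 even, 2≤2≤4.
N = 7·3·5 = 105
Δ = 2!·4!·0!/7! = 1/105
Racah Σ t=1..1: t=1:−1/4 = -1/4
⇒ 3j(3 1 2; 0 0 0)² = 3/35, sgn -1
(m-triple is (0,0,0) — same symbol as above.)
4πI² = N·(3j₀)²·(3jₘ)² = 27/35
I = +1·√(0.771429/4π) = 0.24776670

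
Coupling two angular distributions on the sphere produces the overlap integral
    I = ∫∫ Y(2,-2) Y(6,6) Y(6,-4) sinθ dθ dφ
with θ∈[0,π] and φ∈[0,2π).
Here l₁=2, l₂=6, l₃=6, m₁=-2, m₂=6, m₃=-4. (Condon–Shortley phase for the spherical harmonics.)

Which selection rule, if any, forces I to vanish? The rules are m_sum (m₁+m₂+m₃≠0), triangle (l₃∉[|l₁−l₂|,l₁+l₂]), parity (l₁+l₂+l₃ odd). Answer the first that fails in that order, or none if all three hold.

m₁+m₂+m₃ = -2 + 6 − 4 = 0  ✓
triangle: |2−6|=4 ≤ l₃=6 ≤ 2+6=8  ✓
parity: l₁+l₂+l₃ = 14 is even  ✓

none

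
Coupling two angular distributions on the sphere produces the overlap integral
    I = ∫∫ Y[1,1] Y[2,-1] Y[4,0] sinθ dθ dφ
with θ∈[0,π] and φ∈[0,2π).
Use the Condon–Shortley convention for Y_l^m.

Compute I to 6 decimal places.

0.000000

triangle: need 1≤l₃≤3, have 4; I=0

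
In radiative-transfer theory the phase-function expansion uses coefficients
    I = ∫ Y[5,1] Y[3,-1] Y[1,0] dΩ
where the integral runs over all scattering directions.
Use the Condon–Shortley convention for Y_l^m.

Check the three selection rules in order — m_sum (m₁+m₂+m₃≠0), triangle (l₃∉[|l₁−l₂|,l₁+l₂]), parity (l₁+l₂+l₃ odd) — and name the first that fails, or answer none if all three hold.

triangle

azimuthal sum: 1 − 1 + 0 = 0  ✓
2 ≤ 1 ≤ 8 (triangle on l)  ✗
L = 5 + 3 + 1 = 9 (odd)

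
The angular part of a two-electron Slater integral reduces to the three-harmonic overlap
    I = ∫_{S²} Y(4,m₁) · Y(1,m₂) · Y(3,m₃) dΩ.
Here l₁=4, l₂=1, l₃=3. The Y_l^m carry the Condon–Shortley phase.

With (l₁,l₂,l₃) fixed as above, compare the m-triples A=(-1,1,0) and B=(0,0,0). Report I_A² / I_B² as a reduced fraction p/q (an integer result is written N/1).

Same 4,1,3: normalisation and zero-m 3j drop out of the ratio.
A: Δ: 2! 6! 0! / 9! → 1/252; sum: t=2:+1/72 = 1/72; 3j²(4 1 3; -1 1 0) = Δ·Π!·Σ² = 5/126  (sign -1)
B: Δ: 2! 6! 0! / 9! → 1/252; sum: t=1:−1/36 = -1/36; 3j²(4 1 3; 0 0 0) = Δ·Π!·Σ² = 4/63  (sign +1)
I_A²/I_B² = (5/126)/(4/63) = 5/8

5/8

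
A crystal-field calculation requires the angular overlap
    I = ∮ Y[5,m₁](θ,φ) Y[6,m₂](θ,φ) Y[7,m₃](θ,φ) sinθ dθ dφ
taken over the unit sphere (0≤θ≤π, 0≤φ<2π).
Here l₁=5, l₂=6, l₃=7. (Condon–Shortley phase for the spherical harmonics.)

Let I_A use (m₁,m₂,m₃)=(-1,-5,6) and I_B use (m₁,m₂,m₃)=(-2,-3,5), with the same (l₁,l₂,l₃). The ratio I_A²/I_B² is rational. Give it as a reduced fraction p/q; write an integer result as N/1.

22880/17661

l's match ⇒ only the (l;m) 3-j factors differ between A and B.
A: triangle coeff Δ(5,6,7) = 1/174594420; Σ_t [0,1]: t=0:+1/87091200 t=1:−1/29030400 = -1/43545600; (3j)²=88/6783 [(5 6 7; -1 -5 6)], sign=+1
B: triangle coeff Δ(5,6,7) = 1/174594420; Σ_t [1,3]: t=1:−1/6220800 t=2:+1/2419200 t=3:−1/11612160 = 29/174182400; (3j)²=841/83980 [(5 6 7; -2 -3 5)], sign=+1
I_A²/I_B² = (88/6783)/(841/83980) = 22880/17661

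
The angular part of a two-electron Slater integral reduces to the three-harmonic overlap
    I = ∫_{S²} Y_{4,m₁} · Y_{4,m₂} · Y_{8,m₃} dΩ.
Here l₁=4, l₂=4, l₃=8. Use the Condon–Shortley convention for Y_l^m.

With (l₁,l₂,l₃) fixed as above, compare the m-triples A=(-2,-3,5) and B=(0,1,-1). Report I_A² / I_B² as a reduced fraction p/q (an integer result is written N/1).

l's match ⇒ only the (l;m) 3-j factors differ between A and B.
A: triangle coeff Δ(4,4,8) = 1/218790; Σ_t [0,0]: t=0:+1/7257600 = 1/7257600; (3j)²=2/85 [(4 4 8; -2 -3 5)], sign=-1
B: triangle coeff Δ(4,4,8) = 1/218790; Σ_t [0,0]: t=0:+1/414720 = 1/414720; (3j)²=49/2431 [(4 4 8; 0 1 -1)], sign=-1
I_A²/I_B² = (2/85)/(49/2431) = 286/245

286/245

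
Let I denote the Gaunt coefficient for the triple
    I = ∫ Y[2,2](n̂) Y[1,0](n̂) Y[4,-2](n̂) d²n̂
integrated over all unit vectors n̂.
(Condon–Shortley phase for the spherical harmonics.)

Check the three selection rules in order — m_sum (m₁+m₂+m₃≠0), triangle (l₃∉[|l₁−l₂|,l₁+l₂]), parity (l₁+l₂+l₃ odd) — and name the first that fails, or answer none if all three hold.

triangle

Σmᵢ = 0  ✓
l₃∈[|l₁−l₂|,l₁+l₂]=[1,3], have l₃=4  ✗
Σlᵢ = 7 ⇒ odd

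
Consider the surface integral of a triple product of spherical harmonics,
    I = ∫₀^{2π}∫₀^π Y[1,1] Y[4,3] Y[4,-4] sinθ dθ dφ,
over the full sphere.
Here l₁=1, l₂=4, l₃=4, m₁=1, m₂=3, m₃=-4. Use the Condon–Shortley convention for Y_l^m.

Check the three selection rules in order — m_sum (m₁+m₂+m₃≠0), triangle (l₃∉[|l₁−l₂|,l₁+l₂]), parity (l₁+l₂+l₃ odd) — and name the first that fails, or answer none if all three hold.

parity

azimuthal sum: 1 + 3 − 4 = 0  ✓
3 ≤ 4 ≤ 5 (triangle on l)  ✓
L = 1 + 4 + 4 = 9 (odd)  ✗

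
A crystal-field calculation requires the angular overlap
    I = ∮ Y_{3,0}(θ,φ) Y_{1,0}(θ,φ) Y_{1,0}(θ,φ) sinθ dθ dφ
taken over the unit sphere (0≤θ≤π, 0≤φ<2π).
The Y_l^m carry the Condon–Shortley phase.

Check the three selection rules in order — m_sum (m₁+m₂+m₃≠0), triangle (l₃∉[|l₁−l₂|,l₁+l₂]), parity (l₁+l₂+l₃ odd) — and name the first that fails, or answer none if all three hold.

m₁+m₂+m₃ = 0 + 0 + 0 = 0  ✓
triangle: |3−1|=2 ≤ l₃=1 ≤ 3+1=4  ✗
parity: l₁+l₂+l₃ = 5 is odd

triangle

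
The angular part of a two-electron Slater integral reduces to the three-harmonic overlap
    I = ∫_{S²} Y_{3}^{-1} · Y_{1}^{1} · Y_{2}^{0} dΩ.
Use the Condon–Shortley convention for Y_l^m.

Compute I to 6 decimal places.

Checks pass: Σm=0; 6 even; l₃=2∈[2,4].
(2·3+1)(2·1+1)(2·2+1) = 105
Δ: 2! 4! 0! / 7! → 1/105
sum: t=1:−1/4 = -1/4
3j²(3 1 2; 0 0 0) = Δ·Π!·Σ² = 3/35  (sign -1)
sum: t=2:+1/8 = 1/8
3j²(3 1 2; -1 1 0) = Δ·Π!·Σ² = 2/35  (sign +1)
combine: 4πI² = 105·3/35·2/35 = 18/35
take √, sign -1: I = -0.20230066

-0.202301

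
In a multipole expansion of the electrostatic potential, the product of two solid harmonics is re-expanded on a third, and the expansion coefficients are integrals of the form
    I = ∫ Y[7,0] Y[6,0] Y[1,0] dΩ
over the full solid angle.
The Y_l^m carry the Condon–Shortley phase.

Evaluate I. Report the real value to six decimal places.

0.244927

m-sum 0 ✓  L=14 even ✓  1≤1≤13 ✓
Π(2lᵢ+1) = 15×13×3 = 585
triangle coeff Δ(7,6,1) = 1/1365
Σ_t [6,6]: t=6:+1/518400 = 1/518400
(3j)²=7/195 [(7 6 1; 0 0 0)], sign=-1
(m-triple is (0,0,0) — same symbol as above.)
⇒ 4πI² = 49/65
I = (+1)√(49/65/(4π)) = 0.24492687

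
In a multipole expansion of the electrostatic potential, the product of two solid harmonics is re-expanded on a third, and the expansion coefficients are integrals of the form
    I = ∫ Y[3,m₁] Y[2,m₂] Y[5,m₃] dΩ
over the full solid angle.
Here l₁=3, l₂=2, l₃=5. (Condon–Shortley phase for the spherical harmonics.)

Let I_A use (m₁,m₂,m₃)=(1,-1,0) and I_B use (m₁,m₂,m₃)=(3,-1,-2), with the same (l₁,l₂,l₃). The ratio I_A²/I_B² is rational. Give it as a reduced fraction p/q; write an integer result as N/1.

l's match ⇒ only the (l;m) 3-j factors differ between A and B.
A: triangle coeff Δ(3,2,5) = 1/2310; Σ_t [0,0]: t=0:+1/288 = 1/288; (3j)²=5/231 [(3 2 5; 1 -1 0)], sign=-1
B: triangle coeff Δ(3,2,5) = 1/2310; Σ_t [0,0]: t=0:+1/4320 = 1/4320; (3j)²=1/330 [(3 2 5; 3 -1 -2)], sign=-1
I_A²/I_B² = (5/231)/(1/330) = 50/7

50/7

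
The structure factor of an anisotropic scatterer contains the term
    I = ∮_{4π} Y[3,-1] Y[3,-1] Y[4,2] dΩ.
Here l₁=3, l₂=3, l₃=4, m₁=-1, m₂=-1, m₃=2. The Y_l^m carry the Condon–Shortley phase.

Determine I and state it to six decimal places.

Rules hold: Σm=0, L=10 even, 0≤4≤6.
N = 7·7·9 = 441
Δ = 2!·4!·4!/11! = 1/34650
Racah Σ t=0..2: t=0:+1/72 t=1:−1/16 t=2:+1/72 = -5/144
⇒ 3j(3 3 4; 0 0 0)² = 2/77, sgn -1
Racah Σ t=0..2: t=0:+1/192 t=1:−1/36 t=2:+1/192 = -5/288
⇒ 3j(3 3 4; -1 -1 2)² = 20/693, sgn -1
4πI² = N·(3j₀)²·(3jₘ)² = 40/121
I = +1·√(0.330579/4π) = 0.16219310

0.162193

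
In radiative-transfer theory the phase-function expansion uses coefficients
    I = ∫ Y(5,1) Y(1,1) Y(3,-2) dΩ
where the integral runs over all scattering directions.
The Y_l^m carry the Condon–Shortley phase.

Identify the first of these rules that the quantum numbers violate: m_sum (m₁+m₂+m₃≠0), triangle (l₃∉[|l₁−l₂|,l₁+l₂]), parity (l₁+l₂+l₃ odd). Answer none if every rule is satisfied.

Σmᵢ = 0  ✓
l₃∈[|l₁−l₂|,l₁+l₂]=[4,6], have l₃=3  ✗
Σlᵢ = 9 ⇒ odd

triangle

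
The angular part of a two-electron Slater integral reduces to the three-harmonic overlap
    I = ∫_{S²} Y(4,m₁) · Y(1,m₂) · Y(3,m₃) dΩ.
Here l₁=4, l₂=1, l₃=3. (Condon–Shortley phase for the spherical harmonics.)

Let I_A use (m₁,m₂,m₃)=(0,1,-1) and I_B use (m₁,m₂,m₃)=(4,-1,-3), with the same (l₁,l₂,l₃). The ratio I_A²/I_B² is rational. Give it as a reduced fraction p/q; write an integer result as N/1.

l's match ⇒ only the (l;m) 3-j factors differ between A and B.
A: triangle coeff Δ(4,1,3) = 1/252; Σ_t [2,2]: t=2:+1/96 = 1/96; (3j)²=1/42 [(4 1 3; 0 1 -1)], sign=+1
B: triangle coeff Δ(4,1,3) = 1/252; Σ_t [0,0]: t=0:+1/1440 = 1/1440; (3j)²=1/9 [(4 1 3; 4 -1 -3)], sign=+1
I_A²/I_B² = (1/42)/(1/9) = 3/14

3/14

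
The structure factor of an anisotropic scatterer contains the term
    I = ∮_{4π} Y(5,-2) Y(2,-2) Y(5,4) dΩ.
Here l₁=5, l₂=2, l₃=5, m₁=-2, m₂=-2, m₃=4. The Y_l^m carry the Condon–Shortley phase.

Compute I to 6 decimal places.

Rules hold: Σm=0, L=12 even, 3≤5≤7.
N = 11·5·11 = 605
Δ = 2!·8!·2!/13! = 1/38610
Racah Σ t=0..2: t=0:+1/2880 t=1:−1/576 t=2:+1/2880 = -1/960
⇒ 3j(5 2 5; 0 0 0)² = 10/429, sgn +1
Racah Σ t=0..0: t=0:+1/20160 = 1/20160
⇒ 3j(5 2 5; -2 -2 4)² = 12/715, sgn -1
4πI² = N·(3j₀)²·(3jₘ)² = 40/169
I = -1·√(0.236686/4π) = -0.13724032

-0.137240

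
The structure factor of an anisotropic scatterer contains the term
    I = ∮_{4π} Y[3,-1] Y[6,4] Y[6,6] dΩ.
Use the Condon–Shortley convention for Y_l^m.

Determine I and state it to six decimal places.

0.000000

m-sum = -1 + 4 + 6 = 9 ≠ 0 ⇒ I = 0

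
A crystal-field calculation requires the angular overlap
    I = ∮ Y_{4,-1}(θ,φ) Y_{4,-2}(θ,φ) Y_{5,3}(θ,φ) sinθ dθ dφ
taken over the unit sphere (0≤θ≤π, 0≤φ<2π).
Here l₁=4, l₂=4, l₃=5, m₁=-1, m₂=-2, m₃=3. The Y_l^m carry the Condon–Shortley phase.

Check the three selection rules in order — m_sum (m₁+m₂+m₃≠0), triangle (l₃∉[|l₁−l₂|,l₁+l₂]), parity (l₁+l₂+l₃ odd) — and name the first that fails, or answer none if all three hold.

azimuthal sum: -1 − 2 + 3 = 0  ✓
0 ≤ 5 ≤ 8 (triangle on l)  ✓
L = 4 + 4 + 5 = 13 (odd)  ✗

parity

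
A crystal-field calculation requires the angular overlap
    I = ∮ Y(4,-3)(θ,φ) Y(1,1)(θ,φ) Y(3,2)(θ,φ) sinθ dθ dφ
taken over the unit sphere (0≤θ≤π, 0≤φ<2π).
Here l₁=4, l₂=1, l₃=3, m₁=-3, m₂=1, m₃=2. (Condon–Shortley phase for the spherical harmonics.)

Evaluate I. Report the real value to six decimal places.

-0.282095

Rules hold: Σm=0, L=8 even, 3≤3≤5.
N = 9·3·7 = 189
Δ = 2!·6!·0!/9! = 1/252
Racah Σ t=1..1: t=1:−1/36 = -1/36
⇒ 3j(4 1 3; 0 0 0)² = 4/63, sgn +1
Racah Σ t=2..2: t=2:+1/240 = 1/240
⇒ 3j(4 1 3; -3 1 2)² = 1/12, sgn -1
4πI² = N·(3j₀)²·(3jₘ)² = 1/1
I = -1·√(1/4π) = -0.28209479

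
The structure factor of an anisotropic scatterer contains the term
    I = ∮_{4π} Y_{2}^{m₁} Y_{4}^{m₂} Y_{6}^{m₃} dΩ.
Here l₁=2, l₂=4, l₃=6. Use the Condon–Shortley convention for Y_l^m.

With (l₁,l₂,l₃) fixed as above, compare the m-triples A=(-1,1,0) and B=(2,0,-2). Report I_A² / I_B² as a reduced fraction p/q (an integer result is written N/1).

12/7

Shared (l₁,l₂,l₃)=(2,4,6): N and (l;000)² cancel in I_A²/I_B².
A: Δ = 0!·4!·8!/13! = 1/6435; Racah Σ t=0..0: t=0:+1/4320 = 1/4320; ⇒ 3j(2 4 6; -1 1 0)² = 8/429, sgn +1
B: Δ = 0!·4!·8!/13! = 1/6435; Racah Σ t=0..0: t=0:+1/13824 = 1/13824; ⇒ 3j(2 4 6; 2 0 -2)² = 14/1287, sgn +1
I_A²/I_B² = (8/429)/(14/1287) = 12/7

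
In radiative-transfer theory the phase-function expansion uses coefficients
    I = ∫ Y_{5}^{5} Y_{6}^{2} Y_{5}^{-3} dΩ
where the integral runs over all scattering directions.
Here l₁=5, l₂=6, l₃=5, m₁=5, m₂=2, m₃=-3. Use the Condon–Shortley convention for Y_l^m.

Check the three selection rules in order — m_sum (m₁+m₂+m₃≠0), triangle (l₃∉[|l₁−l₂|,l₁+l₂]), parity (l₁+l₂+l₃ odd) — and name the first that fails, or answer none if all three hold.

m₁+m₂+m₃ = 5 + 2 − 3 = 4  ✗
triangle: |5−6|=1 ≤ l₃=5 ≤ 5+6=11
parity: l₁+l₂+l₃ = 16 is even

m_sum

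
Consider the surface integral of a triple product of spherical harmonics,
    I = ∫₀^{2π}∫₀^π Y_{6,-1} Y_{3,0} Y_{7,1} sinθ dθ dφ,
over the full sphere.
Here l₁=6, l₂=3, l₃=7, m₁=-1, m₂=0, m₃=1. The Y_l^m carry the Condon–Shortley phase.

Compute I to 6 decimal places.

-0.127722

Checks pass: Σm=0; 16 even; l₃=7∈[3,9].
(2·6+1)(2·3+1)(2·7+1) = 1365
Δ: 2! 10! 4! / 17! → 1/2042040
sum: t=0:+1/207360 t=1:−1/57600 t=2:+1/207360 = -1/129600
3j²(6 3 7; 0 0 0) = Δ·Π!·Σ² = 168/12155  (sign +1)
sum: t=0:+1/362880 t=1:−1/69120 t=2:+1/172800 = -43/7257600
3j²(6 3 7; -1 0 1) = Δ·Π!·Σ² = 1849/170170  (sign -1)
combine: 4πI² = 1365·168/12155·1849/170170 = 465948/2272985
take √, sign -1: I = -0.12772194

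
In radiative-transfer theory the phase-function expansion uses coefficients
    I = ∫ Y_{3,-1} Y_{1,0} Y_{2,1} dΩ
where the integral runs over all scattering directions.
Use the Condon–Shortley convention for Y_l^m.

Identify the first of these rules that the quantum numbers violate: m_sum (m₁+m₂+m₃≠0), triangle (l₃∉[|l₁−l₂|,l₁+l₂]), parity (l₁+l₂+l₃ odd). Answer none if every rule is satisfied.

Σmᵢ = 0  ✓
l₃∈[|l₁−l₂|,l₁+l₂]=[2,4], have l₃=2  ✓
Σlᵢ = 6 ⇒ even  ✓

none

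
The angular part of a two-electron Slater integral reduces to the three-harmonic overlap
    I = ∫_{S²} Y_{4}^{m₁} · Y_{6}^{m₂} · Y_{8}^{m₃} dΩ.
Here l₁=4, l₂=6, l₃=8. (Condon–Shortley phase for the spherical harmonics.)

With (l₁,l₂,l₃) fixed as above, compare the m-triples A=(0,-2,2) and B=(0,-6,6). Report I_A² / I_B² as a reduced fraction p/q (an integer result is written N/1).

325/2541

Shared (l₁,l₂,l₃)=(4,6,8): N and (l;000)² cancel in I_A²/I_B².
A: Δ = 2!·6!·10!/19! = 1/23279256; Racah Σ t=0..2: t=0:+1/1658880 t=1:−1/1088640 t=2:+1/7741440 = -13/69672960; ⇒ 3j(4 6 8; 0 -2 2)² = 325/149226, sgn -1
B: Δ = 2!·6!·10!/19! = 1/23279256; Racah Σ t=0..0: t=0:+1/348364800 = 1/348364800; ⇒ 3j(4 6 8; 0 -6 6)² = 11/646, sgn +1
I_A²/I_B² = (325/149226)/(11/646) = 325/2541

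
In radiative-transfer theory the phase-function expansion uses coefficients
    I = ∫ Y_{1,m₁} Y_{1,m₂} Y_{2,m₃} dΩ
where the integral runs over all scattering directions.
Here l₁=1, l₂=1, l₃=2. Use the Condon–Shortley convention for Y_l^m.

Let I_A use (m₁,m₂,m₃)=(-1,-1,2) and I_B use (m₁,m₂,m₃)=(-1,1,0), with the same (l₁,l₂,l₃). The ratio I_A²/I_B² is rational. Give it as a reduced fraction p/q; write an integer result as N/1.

6/1

Shared (l₁,l₂,l₃)=(1,1,2): N and (l;000)² cancel in I_A²/I_B².
A: Δ = 0!·2!·2!/5! = 1/30; Racah Σ t=0..0: t=0:+1/4 = 1/4; ⇒ 3j(1 1 2; -1 -1 2)² = 1/5, sgn +1
B: Δ = 0!·2!·2!/5! = 1/30; Racah Σ t=0..0: t=0:+1/4 = 1/4; ⇒ 3j(1 1 2; -1 1 0)² = 1/30, sgn +1
I_A²/I_B² = (1/5)/(1/30) = 6/1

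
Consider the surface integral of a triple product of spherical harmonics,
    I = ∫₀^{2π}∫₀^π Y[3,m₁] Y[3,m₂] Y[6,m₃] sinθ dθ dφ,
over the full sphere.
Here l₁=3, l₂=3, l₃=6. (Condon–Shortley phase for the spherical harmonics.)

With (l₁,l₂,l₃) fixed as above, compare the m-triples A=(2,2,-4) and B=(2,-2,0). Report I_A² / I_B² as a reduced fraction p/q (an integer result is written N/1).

14/1

Same 3,3,6: normalisation and zero-m 3j drop out of the ratio.
A: Δ: 0! 6! 6! / 13! → 1/12012; sum: t=0:+1/14400 = 1/14400; 3j²(3 3 6; 2 2 -4) = Δ·Π!·Σ² = 6/143  (sign +1)
B: Δ: 0! 6! 6! / 13! → 1/12012; sum: t=0:+1/14400 = 1/14400; 3j²(3 3 6; 2 -2 0) = Δ·Π!·Σ² = 3/1001  (sign +1)
I_A²/I_B² = (6/143)/(3/1001) = 14/1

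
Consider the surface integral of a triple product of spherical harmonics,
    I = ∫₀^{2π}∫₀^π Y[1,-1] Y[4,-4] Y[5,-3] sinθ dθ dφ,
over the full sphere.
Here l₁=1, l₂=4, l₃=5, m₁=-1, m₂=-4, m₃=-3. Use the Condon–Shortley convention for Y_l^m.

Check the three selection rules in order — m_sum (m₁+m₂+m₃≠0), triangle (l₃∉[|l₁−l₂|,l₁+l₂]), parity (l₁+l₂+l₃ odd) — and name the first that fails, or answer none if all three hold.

m_sum

Σmᵢ = -8  ✗
l₃∈[|l₁−l₂|,l₁+l₂]=[3,5], have l₃=5
Σlᵢ = 10 ⇒ even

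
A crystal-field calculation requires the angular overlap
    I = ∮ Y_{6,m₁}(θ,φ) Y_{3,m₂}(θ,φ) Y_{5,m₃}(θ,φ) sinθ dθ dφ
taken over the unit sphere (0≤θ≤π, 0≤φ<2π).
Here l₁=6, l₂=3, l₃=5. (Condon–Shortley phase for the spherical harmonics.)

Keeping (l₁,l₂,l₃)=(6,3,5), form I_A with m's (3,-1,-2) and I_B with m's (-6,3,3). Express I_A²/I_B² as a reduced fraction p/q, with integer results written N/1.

18/11

Same 6,3,5: normalisation and zero-m 3j drop out of the ratio.
A: Δ: 4! 8! 2! / 15! → 1/675675; sum: t=0:+1/34560 t=1:−1/8640 t=2:+1/40320 = -1/16128; 3j²(6 3 5; 3 -1 -2) = Δ·Π!·Σ² = 18/1001  (sign +1)
B: Δ: 4! 8! 2! / 15! → 1/675675; sum: t=4:+1/1935360 = 1/1935360; 3j²(6 3 5; -6 3 3) = Δ·Π!·Σ² = 1/91  (sign +1)
I_A²/I_B² = (18/1001)/(1/91) = 18/11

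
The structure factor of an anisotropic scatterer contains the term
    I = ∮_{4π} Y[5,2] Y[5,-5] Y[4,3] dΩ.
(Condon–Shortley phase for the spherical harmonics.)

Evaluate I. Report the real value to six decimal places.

m-sum 0 ✓  L=14 even ✓  0≤4≤10 ✓
Π(2lᵢ+1) = 11×11×9 = 1089
triangle coeff Δ(5,5,4) = 1/3153150
Σ_t [1,5]: t=1:−1/69120 t=2:+1/1728 t=3:−1/576 t=4:+1/1728 t=5:−1/69120 = -7/11520
(3j)²=2/143 [(5 5 4; 0 0 0)], sign=-1
Σ_t [0,0]: t=0:+1/103680 = 1/103680
(3j)²=7/429 [(5 5 4; 2 -5 3)], sign=-1
⇒ 4πI² = 42/169
I = (+1)√(42/169/(4π)) = 0.14062948

0.140629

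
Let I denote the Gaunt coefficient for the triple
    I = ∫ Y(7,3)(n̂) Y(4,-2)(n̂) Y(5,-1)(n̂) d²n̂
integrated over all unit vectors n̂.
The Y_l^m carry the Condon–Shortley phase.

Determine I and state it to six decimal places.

Rules hold: Σm=0, L=16 even, 3≤5≤11.
N = 15·9·11 = 1485
Δ = 6!·8!·2!/17! = 1/6126120
Racah Σ t=2..4: t=2:+1/69120 t=3:−1/20736 t=4:+1/69120 = -1/51840
⇒ 3j(7 4 5; 0 0 0)² = 280/21879, sgn +1
Racah Σ t=0..2: t=0:+1/829440 t=1:−1/86400 t=2:+1/138240 = -13/4147200
⇒ 3j(7 4 5; 3 -2 -1)² = 13/3740, sgn -1
4πI² = N·(3j₀)²·(3jₘ)² = 210/3179
I = -1·√(0.0660585/4π) = -0.07250358

-0.072504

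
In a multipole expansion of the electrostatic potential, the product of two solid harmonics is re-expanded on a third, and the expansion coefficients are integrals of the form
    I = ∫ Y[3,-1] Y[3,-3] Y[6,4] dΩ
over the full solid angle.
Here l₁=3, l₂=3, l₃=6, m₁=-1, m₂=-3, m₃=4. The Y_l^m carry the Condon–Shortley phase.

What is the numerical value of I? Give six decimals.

Rules hold: Σm=0, L=12 even, 0≤6≤6.
N = 7·7·13 = 637
Δ = 0!·6!·6!/13! = 1/12012
Racah Σ t=0..0: t=0:+1/1296 = 1/1296
⇒ 3j(3 3 6; 0 0 0)² = 100/3003, sgn +1
Racah Σ t=0..0: t=0:+1/34560 = 1/34560
⇒ 3j(3 3 6; -1 -3 4)² = 5/286, sgn +1
4πI² = N·(3j₀)²·(3jₘ)² = 1750/4719
I = +1·√(0.370841/4π) = 0.17178653

0.171787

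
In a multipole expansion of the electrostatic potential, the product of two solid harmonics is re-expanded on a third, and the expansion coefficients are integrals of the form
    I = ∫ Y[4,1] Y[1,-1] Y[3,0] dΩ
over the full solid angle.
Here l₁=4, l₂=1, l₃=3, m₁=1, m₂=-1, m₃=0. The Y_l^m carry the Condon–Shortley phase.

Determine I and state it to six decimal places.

-0.194664

Checks pass: Σm=0; 8 even; l₃=3∈[3,5].
(2·4+1)(2·1+1)(2·3+1) = 189
Δ: 2! 6! 0! / 9! → 1/252
sum: t=1:−1/36 = -1/36
3j²(4 1 3; 0 0 0) = Δ·Π!·Σ² = 4/63  (sign +1)
sum: t=0:+1/72 = 1/72
3j²(4 1 3; 1 -1 0) = Δ·Π!·Σ² = 5/126  (sign -1)
combine: 4πI² = 189·4/63·5/126 = 10/21
take √, sign -1: I = -0.19466390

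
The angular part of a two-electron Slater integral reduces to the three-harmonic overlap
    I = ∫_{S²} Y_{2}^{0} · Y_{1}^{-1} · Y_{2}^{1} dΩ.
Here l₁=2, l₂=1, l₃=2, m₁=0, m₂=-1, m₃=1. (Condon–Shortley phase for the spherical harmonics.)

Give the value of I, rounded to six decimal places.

l₁+l₂+l₃=5 is odd: 3j(l;000)=0 ⇒ I=0

0.000000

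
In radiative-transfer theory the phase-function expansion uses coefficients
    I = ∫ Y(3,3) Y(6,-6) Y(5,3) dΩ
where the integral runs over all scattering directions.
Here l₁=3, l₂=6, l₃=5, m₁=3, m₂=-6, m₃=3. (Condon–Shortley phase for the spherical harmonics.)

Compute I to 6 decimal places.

-0.119512

Rules hold: Σm=0, L=14 even, 3≤5≤9.
N = 7·13·11 = 1001
Δ = 4!·2!·8!/15! = 1/675675
Racah Σ t=1..3: t=1:−1/8640 t=2:+1/2304 t=3:−1/8640 = 7/34560
⇒ 3j(3 6 5; 0 0 0)² = 7/429, sgn -1
Racah Σ t=0..0: t=0:+1/1935360 = 1/1935360
⇒ 3j(3 6 5; 3 -6 3)² = 1/91, sgn +1
4πI² = N·(3j₀)²·(3jₘ)² = 7/39
I = -1·√(0.179487/4π) = -0.11951207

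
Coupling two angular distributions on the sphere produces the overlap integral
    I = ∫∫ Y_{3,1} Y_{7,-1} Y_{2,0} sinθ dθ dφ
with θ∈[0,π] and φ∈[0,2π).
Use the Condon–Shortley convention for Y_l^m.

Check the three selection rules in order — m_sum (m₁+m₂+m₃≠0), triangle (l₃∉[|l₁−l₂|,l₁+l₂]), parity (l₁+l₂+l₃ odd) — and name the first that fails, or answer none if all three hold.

m₁+m₂+m₃ = 1 − 1 + 0 = 0  ✓
triangle: |3−7|=4 ≤ l₃=2 ≤ 3+7=10  ✗
parity: l₁+l₂+l₃ = 12 is even

triangle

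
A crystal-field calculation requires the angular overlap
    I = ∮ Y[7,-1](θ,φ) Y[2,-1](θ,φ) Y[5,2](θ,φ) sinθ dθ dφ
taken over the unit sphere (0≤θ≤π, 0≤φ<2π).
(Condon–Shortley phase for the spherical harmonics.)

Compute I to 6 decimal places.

Checks pass: Σm=0; 14 even; l₃=5∈[5,9].
(2·7+1)(2·2+1)(2·5+1) = 825
Δ: 4! 10! 0! / 15! → 1/15015
sum: t=2:+1/57600 = 1/57600
3j²(7 2 5; 0 0 0) = Δ·Π!·Σ² = 21/715  (sign -1)
sum: t=1:−1/181440 = -1/181440
3j²(7 2 5; -1 -1 2) = Δ·Π!·Σ² = 32/3003  (sign +1)
combine: 4πI² = 825·21/715·32/3003 = 480/1859
take √, sign -1: I = -0.14334284

-0.143343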